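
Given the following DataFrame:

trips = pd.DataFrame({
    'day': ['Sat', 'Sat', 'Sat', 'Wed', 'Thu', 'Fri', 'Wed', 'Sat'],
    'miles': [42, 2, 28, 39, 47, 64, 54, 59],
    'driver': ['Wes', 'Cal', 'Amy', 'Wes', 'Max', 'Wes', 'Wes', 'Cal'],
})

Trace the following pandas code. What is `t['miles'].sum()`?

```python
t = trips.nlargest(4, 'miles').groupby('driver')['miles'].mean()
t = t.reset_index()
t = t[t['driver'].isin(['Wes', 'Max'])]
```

106.0

take 4 rows with largest miles:
   day  miles driver
5  Fri     64    Wes
7  Sat     59    Cal
6  Wed     54    Wes
4  Thu     47    Max
group by driver, mean of miles:
driver
Cal    59.0
Max    47.0
Wes    59.0
Name: miles, dtype: float64
reset_index():
  driver  miles
0    Cal   59.0
1    Max   47.0
2    Wes   59.0
filter rows where driver in ['Wes', 'Max']:
  driver  miles
1    Max   47.0
2    Wes   59.0
So sum() = 106.0.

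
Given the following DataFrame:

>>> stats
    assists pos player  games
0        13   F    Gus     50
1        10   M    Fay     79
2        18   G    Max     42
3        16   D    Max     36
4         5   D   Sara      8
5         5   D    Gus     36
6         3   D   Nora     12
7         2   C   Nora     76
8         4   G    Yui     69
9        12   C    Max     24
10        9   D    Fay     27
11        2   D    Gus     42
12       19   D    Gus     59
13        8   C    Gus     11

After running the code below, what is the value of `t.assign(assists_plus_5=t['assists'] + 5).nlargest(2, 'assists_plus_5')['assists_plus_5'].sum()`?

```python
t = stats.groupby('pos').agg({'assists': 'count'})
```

20

group by pos, count of assists:
     assists
pos         
C          3
D          7
F          1
G          2
M          1
add column assists_plus_5 = t['assists'] + 5:
     assists  assists_plus_5
pos                         
C          3               8
D          7              12
F          1               6
G          2               7
M          1               6
take 2 rows with largest assists_plus_5:
     assists  assists_plus_5
pos                         
D          7              12
C          3               8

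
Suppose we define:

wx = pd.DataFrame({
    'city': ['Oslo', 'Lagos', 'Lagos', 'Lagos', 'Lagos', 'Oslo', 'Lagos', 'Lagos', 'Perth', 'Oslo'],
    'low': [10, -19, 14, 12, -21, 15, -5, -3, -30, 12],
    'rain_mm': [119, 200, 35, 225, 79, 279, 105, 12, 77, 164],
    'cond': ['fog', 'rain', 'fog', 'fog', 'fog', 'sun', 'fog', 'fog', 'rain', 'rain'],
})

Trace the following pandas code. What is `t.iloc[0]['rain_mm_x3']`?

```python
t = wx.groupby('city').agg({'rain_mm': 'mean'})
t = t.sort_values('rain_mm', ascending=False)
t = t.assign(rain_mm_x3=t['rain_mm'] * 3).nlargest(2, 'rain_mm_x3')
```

562.0

group by city, mean of rain_mm:
          rain_mm
city             
Lagos  109.333333
Oslo   187.333333
Perth   77.000000
sort by rain_mm descending:
          rain_mm
city             
Oslo   187.333333
Lagos  109.333333
Perth   77.000000
add column rain_mm_x3 = t['rain_mm'] * 3:
          rain_mm  rain_mm_x3
city                         
Oslo   187.333333       562.0
Lagos  109.333333       328.0
Perth   77.000000       231.0
take 2 rows with largest rain_mm_x3:
          rain_mm  rain_mm_x3
city                         
Oslo   187.333333       562.0
Lagos  109.333333       328.0
Taking the value at position 0, column 'rain_mm_x3' gives 562.0.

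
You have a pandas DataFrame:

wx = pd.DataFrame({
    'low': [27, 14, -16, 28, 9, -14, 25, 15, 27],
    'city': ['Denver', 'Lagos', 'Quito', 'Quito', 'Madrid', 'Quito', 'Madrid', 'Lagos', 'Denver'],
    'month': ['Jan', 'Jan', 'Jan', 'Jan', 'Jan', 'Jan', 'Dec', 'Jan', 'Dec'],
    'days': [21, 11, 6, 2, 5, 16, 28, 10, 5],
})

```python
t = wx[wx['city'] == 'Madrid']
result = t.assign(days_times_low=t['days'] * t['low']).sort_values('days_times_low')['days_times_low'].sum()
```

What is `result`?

745

filter rows where city == 'Madrid':
   low    city month  days
4    9  Madrid   Jan     5
6   25  Madrid   Dec    28
add column days_times_low = t['days'] * t['low']:
   low    city month  days  days_times_low
4    9  Madrid   Jan     5              45
6   25  Madrid   Dec    28             700
sort by days_times_low:
   low    city month  days  days_times_low
4    9  Madrid   Jan     5              45
6   25  Madrid   Dec    28             700
Then the sum of column 'days_times_low': 745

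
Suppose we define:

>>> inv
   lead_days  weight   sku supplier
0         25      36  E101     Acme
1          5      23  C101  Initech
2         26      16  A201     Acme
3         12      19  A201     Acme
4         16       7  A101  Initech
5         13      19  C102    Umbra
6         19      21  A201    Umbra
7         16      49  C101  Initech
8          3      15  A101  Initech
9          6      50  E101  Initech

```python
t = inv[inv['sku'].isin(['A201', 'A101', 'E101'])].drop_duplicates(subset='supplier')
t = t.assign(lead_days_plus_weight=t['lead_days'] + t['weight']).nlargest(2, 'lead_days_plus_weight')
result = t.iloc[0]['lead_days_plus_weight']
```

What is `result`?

filter rows where sku in ['A201', 'A101', 'E101']:
   lead_days  weight   sku supplier
0         25      36  E101     Acme
2         26      16  A201     Acme
3         12      19  A201     Acme
4         16       7  A101  Initech
6         19      21  A201    Umbra
8          3      15  A101  Initech
9          6      50  E101  Initech
drop duplicate supplier (keep=first):
   lead_days  weight   sku supplier
0         25      36  E101     Acme
4         16       7  A101  Initech
6         19      21  A201    Umbra
add column lead_days_plus_weight = t['lead_days'] + t['weight']:
   lead_days  weight   sku supplier  lead_days_plus_weight
0         25      36  E101     Acme                     61
4         16       7  A101  Initech                     23
6         19      21  A201    Umbra                     40
take 2 rows with largest lead_days_plus_weight:
   lead_days  weight   sku supplier  lead_days_plus_weight
0         25      36  E101     Acme                     61
6         19      21  A201    Umbra                     40

61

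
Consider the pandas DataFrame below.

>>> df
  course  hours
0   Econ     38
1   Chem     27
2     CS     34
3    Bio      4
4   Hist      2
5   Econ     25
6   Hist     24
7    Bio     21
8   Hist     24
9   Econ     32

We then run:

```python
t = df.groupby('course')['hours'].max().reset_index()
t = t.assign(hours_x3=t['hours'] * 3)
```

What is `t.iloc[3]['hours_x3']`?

114

group by course, max of hours:
course
Bio     21
CS      34
Chem    27
Econ    38
Hist    24
Name: hours, dtype: int64
reset_index():
  course  hours
0    Bio     21
1     CS     34
2   Chem     27
3   Econ     38
4   Hist     24
add column hours_x3 = t['hours'] * 3:
  course  hours  hours_x3
0    Bio     21        63
1     CS     34       102
2   Chem     27        81
3   Econ     38       114
4   Hist     24        72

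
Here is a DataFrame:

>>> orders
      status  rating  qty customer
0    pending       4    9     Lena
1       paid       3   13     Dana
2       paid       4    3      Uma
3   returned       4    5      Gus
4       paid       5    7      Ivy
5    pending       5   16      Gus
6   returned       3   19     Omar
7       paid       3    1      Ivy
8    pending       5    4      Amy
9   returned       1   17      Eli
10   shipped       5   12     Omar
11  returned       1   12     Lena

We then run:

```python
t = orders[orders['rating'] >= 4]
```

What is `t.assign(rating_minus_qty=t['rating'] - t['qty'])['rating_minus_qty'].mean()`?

filter rows where rating >= 4:
      status  rating  qty customer
0    pending       4    9     Lena
2       paid       4    3      Uma
3   returned       4    5      Gus
4       paid       5    7      Ivy
5    pending       5   16      Gus
8    pending       5    4      Amy
10   shipped       5   12     Omar
add column rating_minus_qty = t['rating'] - t['qty']:
      status  rating  qty customer  rating_minus_qty
0    pending       4    9     Lena                -5
2       paid       4    3      Uma                 1
3   returned       4    5      Gus                -1
4       paid       5    7      Ivy                -2
5    pending       5   16      Gus               -11
8    pending       5    4      Amy                 1
10   shipped       5   12     Omar                -7
Taking the mean of column 'rating_minus_qty' gives -3.42857142857.

-3.42857142857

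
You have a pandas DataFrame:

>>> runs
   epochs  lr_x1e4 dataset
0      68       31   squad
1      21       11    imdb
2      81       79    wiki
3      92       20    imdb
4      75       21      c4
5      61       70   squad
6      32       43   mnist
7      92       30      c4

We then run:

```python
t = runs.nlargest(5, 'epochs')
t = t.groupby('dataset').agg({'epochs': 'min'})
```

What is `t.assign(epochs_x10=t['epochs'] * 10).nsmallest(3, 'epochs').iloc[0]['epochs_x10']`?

680

take 5 rows with largest epochs:
   epochs  lr_x1e4 dataset
3      92       20    imdb
7      92       30      c4
2      81       79    wiki
4      75       21      c4
0      68       31   squad
group by dataset, min of epochs:
         epochs
dataset        
c4           75
imdb         92
squad        68
wiki         81
add column epochs_x10 = t['epochs'] * 10:
         epochs  epochs_x10
dataset                    
c4           75         750
imdb         92         920
squad        68         680
wiki         81         810
take 3 rows with smallest epochs:
         epochs  epochs_x10
dataset                    
squad        68         680
c4           75         750
wiki         81         810
Then the value at position 0, column 'epochs_x10': 680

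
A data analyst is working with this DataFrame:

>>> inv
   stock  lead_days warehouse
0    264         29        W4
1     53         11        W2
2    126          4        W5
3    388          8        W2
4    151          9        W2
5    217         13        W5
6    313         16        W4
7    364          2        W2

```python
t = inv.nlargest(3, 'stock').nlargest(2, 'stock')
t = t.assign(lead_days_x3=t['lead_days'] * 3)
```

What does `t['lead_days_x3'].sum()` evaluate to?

30

take 3 rows with largest stock:
   stock  lead_days warehouse
3    388          8        W2
7    364          2        W2
6    313         16        W4
take 2 rows with largest stock:
   stock  lead_days warehouse
3    388          8        W2
7    364          2        W2
add column lead_days_x3 = t['lead_days'] * 3:
   stock  lead_days warehouse  lead_days_x3
3    388          8        W2            24
7    364          2        W2             6
Reading off the sum of column 'lead_days_x3', we get 30.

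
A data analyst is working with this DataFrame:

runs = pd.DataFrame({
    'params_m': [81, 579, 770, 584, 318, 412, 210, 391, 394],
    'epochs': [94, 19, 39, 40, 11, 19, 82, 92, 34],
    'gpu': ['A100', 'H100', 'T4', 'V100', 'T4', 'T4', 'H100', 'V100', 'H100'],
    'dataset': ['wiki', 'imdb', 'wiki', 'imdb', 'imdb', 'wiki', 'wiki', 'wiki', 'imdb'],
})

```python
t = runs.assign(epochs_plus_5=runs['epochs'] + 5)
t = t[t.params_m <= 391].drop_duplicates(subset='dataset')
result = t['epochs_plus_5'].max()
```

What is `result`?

99

add column epochs_plus_5 = runs['epochs'] + 5:
   params_m  epochs   gpu dataset  epochs_plus_5
0        81      94  A100    wiki             99
1       579      19  H100    imdb             24
2       770      39    T4    wiki             44
3       584      40  V100    imdb             45
4       318      11    T4    imdb             16
5       412      19    T4    wiki             24
6       210      82  H100    wiki             87
7       391      92  V100    wiki             97
8       394      34  H100    imdb             39
filter rows where params_m <= 391:
   params_m  epochs   gpu dataset  epochs_plus_5
0        81      94  A100    wiki             99
4       318      11    T4    imdb             16
6       210      82  H100    wiki             87
7       391      92  V100    wiki             97
drop duplicate dataset (keep=first):
   params_m  epochs   gpu dataset  epochs_plus_5
0        81      94  A100    wiki             99
4       318      11    T4    imdb             16
Then the max of column 'epochs_plus_5': 99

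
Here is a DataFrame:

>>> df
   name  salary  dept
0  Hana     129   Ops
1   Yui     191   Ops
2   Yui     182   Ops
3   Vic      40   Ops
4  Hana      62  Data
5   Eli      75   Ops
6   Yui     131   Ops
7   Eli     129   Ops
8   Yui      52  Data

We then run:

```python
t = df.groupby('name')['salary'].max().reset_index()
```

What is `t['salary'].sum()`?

489

group by name, max of salary:
name
Eli     129
Hana    129
Vic      40
Yui     191
Name: salary, dtype: int64
reset_index():
   name  salary
0   Eli     129
1  Hana     129
2   Vic      40
3   Yui     191
Reading off the sum of column 'salary', we get 489.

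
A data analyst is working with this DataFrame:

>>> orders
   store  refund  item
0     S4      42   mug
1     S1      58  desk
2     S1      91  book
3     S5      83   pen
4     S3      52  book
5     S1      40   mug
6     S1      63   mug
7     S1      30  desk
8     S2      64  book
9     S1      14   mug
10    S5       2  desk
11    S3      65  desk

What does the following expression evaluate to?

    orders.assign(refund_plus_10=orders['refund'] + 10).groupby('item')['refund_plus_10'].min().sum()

191

add column refund_plus_10 = orders['refund'] + 10:
   store  refund  item  refund_plus_10
0     S4      42   mug              52
1     S1      58  desk              68
2     S1      91  book             101
3     S5      83   pen              93
4     S3      52  book              62
5     S1      40   mug              50
6     S1      63   mug              73
7     S1      30  desk              40
8     S2      64  book              74
9     S1      14   mug              24
10    S5       2  desk              12
11    S3      65  desk              75
group by item, min of refund_plus_10:
item
book    62
desk    12
mug     24
pen     93
Name: refund_plus_10, dtype: int64
Taking the sum of the resulting series gives 191.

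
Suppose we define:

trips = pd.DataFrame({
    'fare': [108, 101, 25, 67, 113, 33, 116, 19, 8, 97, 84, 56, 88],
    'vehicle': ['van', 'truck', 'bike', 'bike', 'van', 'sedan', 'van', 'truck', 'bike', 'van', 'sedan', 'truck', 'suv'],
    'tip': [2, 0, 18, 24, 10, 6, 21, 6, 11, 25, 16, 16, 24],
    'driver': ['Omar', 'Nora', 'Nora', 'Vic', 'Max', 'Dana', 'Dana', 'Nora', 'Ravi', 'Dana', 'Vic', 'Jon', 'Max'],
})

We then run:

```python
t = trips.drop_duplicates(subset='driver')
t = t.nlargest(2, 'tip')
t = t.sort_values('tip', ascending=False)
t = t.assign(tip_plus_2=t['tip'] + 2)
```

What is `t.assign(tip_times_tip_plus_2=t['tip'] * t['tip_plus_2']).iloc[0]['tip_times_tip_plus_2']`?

drop duplicate driver (keep=first):
    fare vehicle  tip driver
0    108     van    2   Omar
1    101   truck    0   Nora
3     67    bike   24    Vic
4    113     van   10    Max
5     33   sedan    6   Dana
8      8    bike   11   Ravi
11    56   truck   16    Jon
take 2 rows with largest tip:
    fare vehicle  tip driver
3     67    bike   24    Vic
11    56   truck   16    Jon
sort by tip descending:
    fare vehicle  tip driver
3     67    bike   24    Vic
11    56   truck   16    Jon
add column tip_plus_2 = t['tip'] + 2:
    fare vehicle  tip driver  tip_plus_2
3     67    bike   24    Vic          26
11    56   truck   16    Jon          18
add column tip_times_tip_plus_2 = t['tip'] * t['tip_plus_2']:
    fare vehicle  tip driver  tip_plus_2  tip_times_tip_plus_2
3     67    bike   24    Vic          26                   624
11    56   truck   16    Jon          18                   288
Reading off the value at position 0, column 'tip_times_tip_plus_2', we get 624.

624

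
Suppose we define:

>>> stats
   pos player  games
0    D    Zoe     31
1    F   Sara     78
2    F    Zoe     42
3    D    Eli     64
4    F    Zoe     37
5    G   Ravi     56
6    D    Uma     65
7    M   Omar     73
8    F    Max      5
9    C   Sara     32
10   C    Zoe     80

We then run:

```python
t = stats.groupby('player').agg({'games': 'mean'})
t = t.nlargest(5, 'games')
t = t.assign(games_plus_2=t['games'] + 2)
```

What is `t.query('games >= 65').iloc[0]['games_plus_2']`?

group by player, mean of games:
        games
player       
Eli      64.0
Max       5.0
Omar     73.0
Ravi     56.0
Sara     55.0
Uma      65.0
Zoe      47.5
take 5 rows with largest games:
        games
player       
Omar     73.0
Uma      65.0
Eli      64.0
Ravi     56.0
Sara     55.0
add column games_plus_2 = t['games'] + 2:
        games  games_plus_2
player                     
Omar     73.0          75.0
Uma      65.0          67.0
Eli      64.0          66.0
Ravi     56.0          58.0
Sara     55.0          57.0
filter rows where games >= 65:
        games  games_plus_2
player                     
Omar     73.0          75.0
Uma      65.0          67.0
The value at position 0, column 'games_plus_2' is 75.0.

75.0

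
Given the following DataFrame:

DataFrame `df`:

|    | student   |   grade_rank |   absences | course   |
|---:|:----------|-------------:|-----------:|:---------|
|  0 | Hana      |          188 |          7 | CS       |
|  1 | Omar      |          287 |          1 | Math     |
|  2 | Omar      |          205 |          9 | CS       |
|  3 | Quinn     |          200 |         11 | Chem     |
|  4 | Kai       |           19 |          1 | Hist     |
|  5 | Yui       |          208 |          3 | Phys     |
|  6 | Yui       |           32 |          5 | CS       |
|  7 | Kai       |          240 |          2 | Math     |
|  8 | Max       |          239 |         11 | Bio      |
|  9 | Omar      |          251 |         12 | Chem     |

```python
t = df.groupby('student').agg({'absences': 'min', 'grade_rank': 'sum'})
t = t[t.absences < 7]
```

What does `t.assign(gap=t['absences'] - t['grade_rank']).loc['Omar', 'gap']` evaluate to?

-742

group by student: min(absences), sum(grade_rank):
         absences  grade_rank
student                      
Hana            7         188
Kai             1         259
Max            11         239
Omar            1         743
Quinn          11         200
Yui             3         240
filter rows where absences < 7:
         absences  grade_rank
student                      
Kai             1         259
Omar            1         743
Yui             3         240
add column gap = t['absences'] - t['grade_rank']:
         absences  grade_rank  gap
student                           
Kai             1         259 -258
Omar            1         743 -742
Yui             3         240 -237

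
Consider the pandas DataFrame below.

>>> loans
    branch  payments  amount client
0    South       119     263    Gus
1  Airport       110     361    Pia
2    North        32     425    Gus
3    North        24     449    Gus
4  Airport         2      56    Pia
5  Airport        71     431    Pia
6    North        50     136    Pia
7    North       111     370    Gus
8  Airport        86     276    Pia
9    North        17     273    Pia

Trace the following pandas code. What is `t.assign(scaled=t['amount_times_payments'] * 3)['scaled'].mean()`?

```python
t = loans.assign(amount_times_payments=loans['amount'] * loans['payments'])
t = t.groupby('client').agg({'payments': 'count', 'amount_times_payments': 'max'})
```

121170.0

add column amount_times_payments = loans['amount'] * loans['payments']:
    branch  payments  amount client  amount_times_payments
0    South       119     263    Gus                  31297
1  Airport       110     361    Pia                  39710
2    North        32     425    Gus                  13600
3    North        24     449    Gus                  10776
4  Airport         2      56    Pia                    112
5  Airport        71     431    Pia                  30601
6    North        50     136    Pia                   6800
7    North       111     370    Gus                  41070
8  Airport        86     276    Pia                  23736
9    North        17     273    Pia                   4641
group by client: count(payments), max(amount_times_payments):
        payments  amount_times_payments
client                                 
Gus            4                  41070
Pia            6                  39710
add column scaled = t['amount_times_payments'] * 3:
        payments  amount_times_payments  scaled
client                                         
Gus            4                  41070  123210
Pia            6                  39710  119130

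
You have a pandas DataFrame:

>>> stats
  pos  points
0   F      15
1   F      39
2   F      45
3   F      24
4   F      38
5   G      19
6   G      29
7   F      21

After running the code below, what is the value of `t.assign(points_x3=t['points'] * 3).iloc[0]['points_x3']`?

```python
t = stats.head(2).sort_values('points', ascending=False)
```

117

take first 2 rows:
  pos  points
0   F      15
1   F      39
sort by points descending:
  pos  points
1   F      39
0   F      15
add column points_x3 = t['points'] * 3:
  pos  points  points_x3
1   F      39        117
0   F      15         45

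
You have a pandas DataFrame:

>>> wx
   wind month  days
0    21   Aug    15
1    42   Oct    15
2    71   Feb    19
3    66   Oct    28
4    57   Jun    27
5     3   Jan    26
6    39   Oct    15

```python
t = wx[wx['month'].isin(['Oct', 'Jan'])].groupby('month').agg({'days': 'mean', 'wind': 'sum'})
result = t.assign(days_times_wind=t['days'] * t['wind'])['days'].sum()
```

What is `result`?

45.3333333333

filter rows where month in ['Oct', 'Jan']:
   wind month  days
1    42   Oct    15
3    66   Oct    28
5     3   Jan    26
6    39   Oct    15
group by month: mean(days), sum(wind):
            days  wind
month                 
Jan    26.000000     3
Oct    19.333333   147
add column days_times_wind = t['days'] * t['wind']:
            days  wind  days_times_wind
month                                  
Jan    26.000000     3             78.0
Oct    19.333333   147           2842.0
Hence 45.3333333333.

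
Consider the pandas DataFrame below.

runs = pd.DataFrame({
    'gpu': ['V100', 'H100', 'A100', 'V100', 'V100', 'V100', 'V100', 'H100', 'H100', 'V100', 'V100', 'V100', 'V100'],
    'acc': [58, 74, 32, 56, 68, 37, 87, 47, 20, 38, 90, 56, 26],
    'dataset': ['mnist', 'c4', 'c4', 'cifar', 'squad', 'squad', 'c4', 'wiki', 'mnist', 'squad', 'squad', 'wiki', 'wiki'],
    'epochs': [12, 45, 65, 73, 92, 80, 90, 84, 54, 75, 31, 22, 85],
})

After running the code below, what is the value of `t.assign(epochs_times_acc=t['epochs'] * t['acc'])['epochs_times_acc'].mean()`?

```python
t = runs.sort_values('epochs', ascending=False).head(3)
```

5432.0

sort by epochs descending:
     gpu  acc dataset  epochs
4   V100   68   squad      92
6   V100   87      c4      90
12  V100   26    wiki      85
7   H100   47    wiki      84
5   V100   37   squad      80
9   V100   38   squad      75
3   V100   56   cifar      73
2   A100   32      c4      65
8   H100   20   mnist      54
1   H100   74      c4      45
10  V100   90   squad      31
11  V100   56    wiki      22
0   V100   58   mnist      12
take first 3 rows:
     gpu  acc dataset  epochs
4   V100   68   squad      92
6   V100   87      c4      90
12  V100   26    wiki      85
add column epochs_times_acc = t['epochs'] * t['acc']:
     gpu  acc dataset  epochs  epochs_times_acc
4   V100   68   squad      92              6256
6   V100   87      c4      90              7830
12  V100   26    wiki      85              2210
Hence 5432.0.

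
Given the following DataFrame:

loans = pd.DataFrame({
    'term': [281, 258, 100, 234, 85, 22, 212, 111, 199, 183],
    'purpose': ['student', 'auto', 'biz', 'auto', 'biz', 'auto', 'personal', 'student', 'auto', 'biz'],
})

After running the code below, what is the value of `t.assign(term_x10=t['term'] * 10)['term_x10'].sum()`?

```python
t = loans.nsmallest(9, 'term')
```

14040

take 9 rows with smallest term:
   term   purpose
5    22      auto
4    85       biz
2   100       biz
7   111   student
9   183       biz
8   199      auto
6   212  personal
3   234      auto
1   258      auto
add column term_x10 = t['term'] * 10:
   term   purpose  term_x10
5    22      auto       220
4    85       biz       850
2   100       biz      1000
7   111   student      1110
9   183       biz      1830
8   199      auto      1990
6   212  personal      2120
3   234      auto      2340
1   258      auto      2580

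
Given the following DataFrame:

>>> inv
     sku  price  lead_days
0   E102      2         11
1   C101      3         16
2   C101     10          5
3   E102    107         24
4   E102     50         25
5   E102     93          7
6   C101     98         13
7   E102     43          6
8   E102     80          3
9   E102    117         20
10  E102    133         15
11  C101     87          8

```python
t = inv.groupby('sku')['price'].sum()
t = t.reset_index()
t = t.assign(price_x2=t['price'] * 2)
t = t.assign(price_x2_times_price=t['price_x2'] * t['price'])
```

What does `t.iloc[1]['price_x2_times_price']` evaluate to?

group by sku, sum of price:
sku
C101    198
E102    625
Name: price, dtype: int64
reset_index():
    sku  price
0  C101    198
1  E102    625
add column price_x2 = t['price'] * 2:
    sku  price  price_x2
0  C101    198       396
1  E102    625      1250
add column price_x2_times_price = t['price_x2'] * t['price']:
    sku  price  price_x2  price_x2_times_price
0  C101    198       396                 78408
1  E102    625      1250                781250
Taking the value at position 1, column 'price_x2_times_price' gives 781250.

781250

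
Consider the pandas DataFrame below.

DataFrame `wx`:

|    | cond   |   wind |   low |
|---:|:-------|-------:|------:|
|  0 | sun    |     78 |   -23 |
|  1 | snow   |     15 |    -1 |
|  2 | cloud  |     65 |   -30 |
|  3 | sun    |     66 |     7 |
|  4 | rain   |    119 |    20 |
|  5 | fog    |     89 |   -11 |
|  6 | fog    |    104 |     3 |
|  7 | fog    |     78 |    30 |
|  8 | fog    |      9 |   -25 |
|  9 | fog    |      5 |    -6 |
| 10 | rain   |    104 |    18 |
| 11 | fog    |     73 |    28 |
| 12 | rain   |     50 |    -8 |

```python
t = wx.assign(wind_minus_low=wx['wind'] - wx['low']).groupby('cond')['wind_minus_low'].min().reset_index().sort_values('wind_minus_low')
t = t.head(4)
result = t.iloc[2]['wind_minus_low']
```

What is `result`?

58

add column wind_minus_low = wx['wind'] - wx['low']:
     cond  wind  low  wind_minus_low
0     sun    78  -23             101
1    snow    15   -1              16
2   cloud    65  -30              95
3     sun    66    7              59
4    rain   119   20              99
5     fog    89  -11             100
6     fog   104    3             101
7     fog    78   30              48
8     fog     9  -25              34
9     fog     5   -6              11
10   rain   104   18              86
11    fog    73   28              45
12   rain    50   -8              58
group by cond, min of wind_minus_low:
cond
cloud    95
fog      11
rain     58
snow     16
sun      59
Name: wind_minus_low, dtype: int64
reset_index():
    cond  wind_minus_low
0  cloud              95
1    fog              11
2   rain              58
3   snow              16
4    sun              59
sort by wind_minus_low:
    cond  wind_minus_low
1    fog              11
3   snow              16
2   rain              58
4    sun              59
0  cloud              95
take first 4 rows:
   cond  wind_minus_low
1   fog              11
3  snow              16
2  rain              58
4   sun              59
Taking the value at position 2, column 'wind_minus_low' gives 58.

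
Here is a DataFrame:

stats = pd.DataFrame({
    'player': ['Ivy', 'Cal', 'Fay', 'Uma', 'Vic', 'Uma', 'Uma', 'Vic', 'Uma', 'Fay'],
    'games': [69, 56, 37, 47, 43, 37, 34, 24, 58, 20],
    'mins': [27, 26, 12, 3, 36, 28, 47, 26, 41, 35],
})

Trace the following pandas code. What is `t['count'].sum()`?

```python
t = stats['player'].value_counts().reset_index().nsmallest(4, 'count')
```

6

value_counts of player:
player
Uma    4
Fay    2
Vic    2
Ivy    1
Cal    1
Name: count, dtype: int64
reset_index():
  player  count
0    Uma      4
1    Fay      2
2    Vic      2
3    Ivy      1
4    Cal      1
take 4 rows with smallest count:
  player  count
3    Ivy      1
4    Cal      1
1    Fay      2
2    Vic      2
Hence 6.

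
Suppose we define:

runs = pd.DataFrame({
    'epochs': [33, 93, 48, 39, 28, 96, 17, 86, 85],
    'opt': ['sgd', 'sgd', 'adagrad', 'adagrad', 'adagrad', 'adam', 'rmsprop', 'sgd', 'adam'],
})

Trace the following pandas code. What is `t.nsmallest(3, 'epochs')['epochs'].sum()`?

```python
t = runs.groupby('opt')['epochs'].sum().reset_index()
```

313

group by opt, sum of epochs:
opt
adagrad    115
adam       181
rmsprop     17
sgd        212
Name: epochs, dtype: int64
reset_index():
       opt  epochs
0  adagrad     115
1     adam     181
2  rmsprop      17
3      sgd     212
take 3 rows with smallest epochs:
       opt  epochs
2  rmsprop      17
0  adagrad     115
1     adam     181
Taking the sum of column 'epochs' gives 313.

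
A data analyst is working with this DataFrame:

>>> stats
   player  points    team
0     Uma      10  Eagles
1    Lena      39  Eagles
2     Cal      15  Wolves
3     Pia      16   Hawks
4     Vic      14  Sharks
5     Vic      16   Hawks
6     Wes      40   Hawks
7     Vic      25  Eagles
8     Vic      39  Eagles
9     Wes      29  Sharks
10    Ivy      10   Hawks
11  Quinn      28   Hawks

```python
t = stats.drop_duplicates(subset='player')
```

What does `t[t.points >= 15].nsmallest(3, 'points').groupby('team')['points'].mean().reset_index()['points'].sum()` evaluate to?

37.0

drop duplicate player (keep=first):
   player  points    team
0     Uma      10  Eagles
1    Lena      39  Eagles
2     Cal      15  Wolves
3     Pia      16   Hawks
4     Vic      14  Sharks
6     Wes      40   Hawks
10    Ivy      10   Hawks
11  Quinn      28   Hawks
filter rows where points >= 15:
   player  points    team
1    Lena      39  Eagles
2     Cal      15  Wolves
3     Pia      16   Hawks
6     Wes      40   Hawks
11  Quinn      28   Hawks
take 3 rows with smallest points:
   player  points    team
2     Cal      15  Wolves
3     Pia      16   Hawks
11  Quinn      28   Hawks
group by team, mean of points:
team
Hawks     22.0
Wolves    15.0
Name: points, dtype: float64
reset_index():
     team  points
0   Hawks    22.0
1  Wolves    15.0
So sum() = 37.0.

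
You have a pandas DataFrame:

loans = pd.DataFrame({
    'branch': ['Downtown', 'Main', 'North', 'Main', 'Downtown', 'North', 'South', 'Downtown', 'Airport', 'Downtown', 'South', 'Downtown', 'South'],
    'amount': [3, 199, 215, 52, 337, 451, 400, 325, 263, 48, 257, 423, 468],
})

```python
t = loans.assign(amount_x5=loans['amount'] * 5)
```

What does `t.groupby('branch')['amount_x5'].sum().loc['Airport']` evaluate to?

add column amount_x5 = loans['amount'] * 5:
      branch  amount  amount_x5
0   Downtown       3         15
1       Main     199        995
2      North     215       1075
3       Main      52        260
4   Downtown     337       1685
5      North     451       2255
6      South     400       2000
7   Downtown     325       1625
8    Airport     263       1315
9   Downtown      48        240
10     South     257       1285
11  Downtown     423       2115
12     South     468       2340
group by branch, sum of amount_x5:
branch
Airport     1315
Downtown    5680
Main        1255
North       3330
South       5625
Name: amount_x5, dtype: int64

1315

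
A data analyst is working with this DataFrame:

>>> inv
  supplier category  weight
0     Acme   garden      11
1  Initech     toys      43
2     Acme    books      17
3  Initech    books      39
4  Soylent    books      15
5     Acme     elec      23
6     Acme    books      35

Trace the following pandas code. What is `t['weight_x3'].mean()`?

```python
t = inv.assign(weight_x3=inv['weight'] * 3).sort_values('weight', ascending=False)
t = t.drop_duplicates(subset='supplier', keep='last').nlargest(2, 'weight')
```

add column weight_x3 = inv['weight'] * 3:
  supplier category  weight  weight_x3
0     Acme   garden      11         33
1  Initech     toys      43        129
2     Acme    books      17         51
3  Initech    books      39        117
4  Soylent    books      15         45
5     Acme     elec      23         69
6     Acme    books      35        105
sort by weight descending:
  supplier category  weight  weight_x3
1  Initech     toys      43        129
3  Initech    books      39        117
6     Acme    books      35        105
5     Acme     elec      23         69
2     Acme    books      17         51
4  Soylent    books      15         45
0     Acme   garden      11         33
drop duplicate supplier (keep=last):
  supplier category  weight  weight_x3
3  Initech    books      39        117
4  Soylent    books      15         45
0     Acme   garden      11         33
take 2 rows with largest weight:
  supplier category  weight  weight_x3
3  Initech    books      39        117
4  Soylent    books      15         45

81.0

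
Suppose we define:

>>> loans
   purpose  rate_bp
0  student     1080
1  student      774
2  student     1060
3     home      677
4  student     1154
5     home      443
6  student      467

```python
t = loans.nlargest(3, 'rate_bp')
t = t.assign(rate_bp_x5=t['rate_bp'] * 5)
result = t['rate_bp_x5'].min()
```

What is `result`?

take 3 rows with largest rate_bp:
   purpose  rate_bp
4  student     1154
0  student     1080
2  student     1060
add column rate_bp_x5 = t['rate_bp'] * 5:
   purpose  rate_bp  rate_bp_x5
4  student     1154        5770
0  student     1080        5400
2  student     1060        5300
Finally, min of column 'rate_bp_x5' = 5300.

5300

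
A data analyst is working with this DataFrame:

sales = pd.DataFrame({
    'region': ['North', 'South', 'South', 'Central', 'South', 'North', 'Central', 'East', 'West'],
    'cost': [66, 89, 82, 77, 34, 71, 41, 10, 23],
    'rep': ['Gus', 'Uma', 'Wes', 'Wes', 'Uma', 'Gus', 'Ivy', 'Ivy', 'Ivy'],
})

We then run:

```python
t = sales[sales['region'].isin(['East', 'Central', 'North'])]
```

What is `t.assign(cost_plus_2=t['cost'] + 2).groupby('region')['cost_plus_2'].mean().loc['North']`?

filter rows where region in ['East', 'Central', 'North']:
    region  cost  rep
0    North    66  Gus
3  Central    77  Wes
5    North    71  Gus
6  Central    41  Ivy
7     East    10  Ivy
add column cost_plus_2 = t['cost'] + 2:
    region  cost  rep  cost_plus_2
0    North    66  Gus           68
3  Central    77  Wes           79
5    North    71  Gus           73
6  Central    41  Ivy           43
7     East    10  Ivy           12
group by region, mean of cost_plus_2:
region
Central    61.0
East       12.0
North      70.5
Name: cost_plus_2, dtype: float64
Taking the value at index 'North' gives 70.5.

70.5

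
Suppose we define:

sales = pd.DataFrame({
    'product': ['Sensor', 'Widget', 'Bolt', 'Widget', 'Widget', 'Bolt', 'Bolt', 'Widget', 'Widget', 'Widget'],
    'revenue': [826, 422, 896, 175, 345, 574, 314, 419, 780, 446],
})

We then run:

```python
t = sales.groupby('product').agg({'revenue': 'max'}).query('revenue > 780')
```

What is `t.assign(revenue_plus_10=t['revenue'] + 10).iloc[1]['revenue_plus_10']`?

group by product, max of revenue:
         revenue
product         
Bolt         896
Sensor       826
Widget       780
filter rows where revenue > 780:
         revenue
product         
Bolt         896
Sensor       826
add column revenue_plus_10 = t['revenue'] + 10:
         revenue  revenue_plus_10
product                          
Bolt         896              906
Sensor       826              836
Reading off the value at position 1, column 'revenue_plus_10', we get 836.

836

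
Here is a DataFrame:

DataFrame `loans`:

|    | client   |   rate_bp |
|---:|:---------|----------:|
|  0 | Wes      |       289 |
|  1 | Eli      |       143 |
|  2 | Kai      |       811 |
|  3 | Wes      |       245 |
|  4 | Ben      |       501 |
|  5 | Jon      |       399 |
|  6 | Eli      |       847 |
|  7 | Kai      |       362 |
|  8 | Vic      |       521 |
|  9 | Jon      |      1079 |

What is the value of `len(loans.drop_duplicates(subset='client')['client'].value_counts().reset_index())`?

drop duplicate client (keep=first):
  client  rate_bp
0    Wes      289
1    Eli      143
2    Kai      811
4    Ben      501
5    Jon      399
8    Vic      521
value_counts of client:
client
Wes    1
Eli    1
Kai    1
Ben    1
Jon    1
Vic    1
Name: count, dtype: int64
reset_index():
  client  count
0    Wes      1
1    Eli      1
2    Kai      1
3    Ben      1
4    Jon      1
5    Vic      1
Hence 6.

6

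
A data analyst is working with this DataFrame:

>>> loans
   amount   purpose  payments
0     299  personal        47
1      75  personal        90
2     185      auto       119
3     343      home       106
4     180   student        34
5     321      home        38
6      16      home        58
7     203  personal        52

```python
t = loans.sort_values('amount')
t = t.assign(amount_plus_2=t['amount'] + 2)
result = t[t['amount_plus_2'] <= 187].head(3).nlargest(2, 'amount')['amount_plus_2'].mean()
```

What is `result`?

129.5

sort by amount:
   amount   purpose  payments
6      16      home        58
1      75  personal        90
4     180   student        34
2     185      auto       119
7     203  personal        52
0     299  personal        47
5     321      home        38
3     343      home       106
add column amount_plus_2 = t['amount'] + 2:
   amount   purpose  payments  amount_plus_2
6      16      home        58             18
1      75  personal        90             77
4     180   student        34            182
2     185      auto       119            187
7     203  personal        52            205
0     299  personal        47            301
5     321      home        38            323
3     343      home       106            345
filter rows where amount_plus_2 <= 187:
   amount   purpose  payments  amount_plus_2
6      16      home        58             18
1      75  personal        90             77
4     180   student        34            182
2     185      auto       119            187
take first 3 rows:
   amount   purpose  payments  amount_plus_2
6      16      home        58             18
1      75  personal        90             77
4     180   student        34            182
take 2 rows with largest amount:
   amount   purpose  payments  amount_plus_2
4     180   student        34            182
1      75  personal        90             77
Hence 129.5.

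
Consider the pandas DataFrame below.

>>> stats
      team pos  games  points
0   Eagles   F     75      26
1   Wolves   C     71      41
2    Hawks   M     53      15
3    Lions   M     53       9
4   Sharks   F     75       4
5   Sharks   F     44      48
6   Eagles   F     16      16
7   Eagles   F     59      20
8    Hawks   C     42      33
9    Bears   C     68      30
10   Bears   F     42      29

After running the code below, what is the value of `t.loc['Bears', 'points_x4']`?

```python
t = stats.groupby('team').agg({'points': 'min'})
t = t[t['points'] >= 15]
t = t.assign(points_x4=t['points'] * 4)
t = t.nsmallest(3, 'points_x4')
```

116

group by team, min of points:
        points
team          
Bears       29
Eagles      16
Hawks       15
Lions        9
Sharks       4
Wolves      41
filter rows where points >= 15:
        points
team          
Bears       29
Eagles      16
Hawks       15
Wolves      41
add column points_x4 = t['points'] * 4:
        points  points_x4
team                     
Bears       29        116
Eagles      16         64
Hawks       15         60
Wolves      41        164
take 3 rows with smallest points_x4:
        points  points_x4
team                     
Hawks       15         60
Eagles      16         64
Bears       29        116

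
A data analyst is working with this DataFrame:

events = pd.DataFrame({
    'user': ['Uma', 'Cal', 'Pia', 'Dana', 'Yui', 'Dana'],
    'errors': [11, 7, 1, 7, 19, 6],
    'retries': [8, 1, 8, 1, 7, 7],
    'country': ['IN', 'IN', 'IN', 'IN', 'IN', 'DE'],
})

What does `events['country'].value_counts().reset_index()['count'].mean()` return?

value_counts of country:
country
IN    5
DE    1
Name: count, dtype: int64
reset_index():
  country  count
0      IN      5
1      DE      1
So mean() = 3.0.

3.0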